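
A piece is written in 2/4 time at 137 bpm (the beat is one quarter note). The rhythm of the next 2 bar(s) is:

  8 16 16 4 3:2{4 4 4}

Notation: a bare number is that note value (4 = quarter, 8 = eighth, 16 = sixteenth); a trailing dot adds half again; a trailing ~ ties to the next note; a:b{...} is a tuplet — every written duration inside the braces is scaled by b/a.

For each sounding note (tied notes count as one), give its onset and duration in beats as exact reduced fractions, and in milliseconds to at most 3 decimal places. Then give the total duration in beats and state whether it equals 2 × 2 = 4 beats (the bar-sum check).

1) 0.0ms=0b +218.978ms=1/2b
2) 218.978ms=1/2b +109.489ms=1/4b
3) 328.467ms=3/4b +109.489ms=1/4b
4) 437.956ms=1b +437.956ms=1b
5) 875.912ms=2b +291.971ms=2/3b
6) 1167.883ms=8/3b +291.971ms=2/3b
7) 1459.854ms=10/3b +291.971ms=2/3b
Σ=4b of 4 (137bpm 2/4) — PASS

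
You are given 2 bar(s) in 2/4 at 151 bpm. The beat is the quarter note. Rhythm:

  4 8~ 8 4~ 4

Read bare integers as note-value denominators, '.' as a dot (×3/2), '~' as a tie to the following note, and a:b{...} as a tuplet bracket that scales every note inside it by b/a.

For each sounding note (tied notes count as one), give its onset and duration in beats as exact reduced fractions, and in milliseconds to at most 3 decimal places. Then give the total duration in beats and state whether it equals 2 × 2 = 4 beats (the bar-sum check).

1) 0.0ms=0b +397.351ms=1b
2) 397.351ms=1b +397.351ms=1b
3) 794.702ms=2b +794.702ms=2b
Σ=4b of 4 (151bpm 2/4) — PASS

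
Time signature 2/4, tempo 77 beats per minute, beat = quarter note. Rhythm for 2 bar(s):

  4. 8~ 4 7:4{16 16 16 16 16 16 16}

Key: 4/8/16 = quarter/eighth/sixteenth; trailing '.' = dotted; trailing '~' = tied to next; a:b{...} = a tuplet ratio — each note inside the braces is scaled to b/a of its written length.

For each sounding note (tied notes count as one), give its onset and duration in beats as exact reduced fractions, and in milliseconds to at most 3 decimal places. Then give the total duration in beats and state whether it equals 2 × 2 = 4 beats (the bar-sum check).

1) 0.0ms=0b +1168.831ms=3/2b
2) 1168.831ms=3/2b +1168.831ms=3/2b
3) 2337.662ms=3b +111.317ms=1/7b
4) 2448.98ms=22/7b +111.317ms=1/7b
5) 2560.297ms=23/7b +111.317ms=1/7b
6) 2671.614ms=24/7b +111.317ms=1/7b
7) 2782.931ms=25/7b +111.317ms=1/7b
8) 2894.249ms=26/7b +111.317ms=1/7b
9) 3005.566ms=27/7b +111.317ms=1/7b
Σ=4b of 4 (77bpm 2/4) — PASS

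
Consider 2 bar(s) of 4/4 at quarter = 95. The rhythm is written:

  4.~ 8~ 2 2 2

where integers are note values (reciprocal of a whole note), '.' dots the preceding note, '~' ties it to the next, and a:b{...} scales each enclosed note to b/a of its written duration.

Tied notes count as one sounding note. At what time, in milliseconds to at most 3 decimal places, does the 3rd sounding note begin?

note 3 onset = 6b = 3789.474ms

1. 0.0ms @ 0 + 2526.316ms (4)
2. 2526.316ms @ 4 + 1263.158ms (2)
3. 3789.474ms @ 6 + 1263.158ms (2)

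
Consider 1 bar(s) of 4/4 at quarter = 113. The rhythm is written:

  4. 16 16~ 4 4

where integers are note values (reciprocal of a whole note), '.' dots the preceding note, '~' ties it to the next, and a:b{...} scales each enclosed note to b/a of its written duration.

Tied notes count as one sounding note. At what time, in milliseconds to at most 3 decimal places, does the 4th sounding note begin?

1. 0.0ms @ 0 + 796.46ms (3/2)
2. 796.46ms @ 3/2 + 132.743ms (1/4)
3. 929.204ms @ 7/4 + 663.717ms (5/4)
4. 1592.92ms @ 3 + 530.973ms (1)

note 4 onset = 3b = 1592.92ms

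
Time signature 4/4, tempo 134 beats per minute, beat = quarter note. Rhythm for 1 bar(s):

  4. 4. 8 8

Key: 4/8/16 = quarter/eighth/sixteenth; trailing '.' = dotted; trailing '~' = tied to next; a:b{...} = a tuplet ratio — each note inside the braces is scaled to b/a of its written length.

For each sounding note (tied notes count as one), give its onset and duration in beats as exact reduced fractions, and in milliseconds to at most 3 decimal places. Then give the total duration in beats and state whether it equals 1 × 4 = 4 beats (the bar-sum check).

1) 0.0ms=0b +671.642ms=3/2b
2) 671.642ms=3/2b +671.642ms=3/2b
3) 1343.284ms=3b +223.881ms=1/2b
4) 1567.164ms=7/2b +223.881ms=1/2b
Σ=4b of 4 (134bpm 4/4) — PASS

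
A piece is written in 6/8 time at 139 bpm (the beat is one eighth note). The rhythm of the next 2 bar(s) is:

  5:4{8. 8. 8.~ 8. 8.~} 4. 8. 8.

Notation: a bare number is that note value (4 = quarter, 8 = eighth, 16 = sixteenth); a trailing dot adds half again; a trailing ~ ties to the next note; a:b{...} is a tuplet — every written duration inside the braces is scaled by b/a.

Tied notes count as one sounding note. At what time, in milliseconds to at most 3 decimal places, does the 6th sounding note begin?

note 6 onset = 21/2b = 4532.374ms

1. 0.0ms @ 0 + 517.986ms (6/5)
2. 517.986ms @ 6/5 + 517.986ms (6/5)
3. 1035.971ms @ 12/5 + 1035.971ms (12/5)
4. 2071.942ms @ 24/5 + 1812.95ms (21/5)
5. 3884.892ms @ 9 + 647.482ms (3/2)
6. 4532.374ms @ 21/2 + 647.482ms (3/2)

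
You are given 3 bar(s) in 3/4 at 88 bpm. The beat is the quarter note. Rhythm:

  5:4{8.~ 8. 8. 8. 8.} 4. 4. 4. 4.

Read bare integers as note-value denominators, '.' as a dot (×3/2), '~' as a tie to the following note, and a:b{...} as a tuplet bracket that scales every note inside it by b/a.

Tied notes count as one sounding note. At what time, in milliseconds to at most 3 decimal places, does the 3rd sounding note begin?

1. 0.0ms @ 0 + 818.182ms (6/5)
2. 818.182ms @ 6/5 + 409.091ms (3/5)
3. 1227.273ms @ 9/5 + 409.091ms (3/5)
4. 1636.364ms @ 12/5 + 409.091ms (3/5)
5. 2045.455ms @ 3 + 1022.727ms (3/2)
6. 3068.182ms @ 9/2 + 1022.727ms (3/2)
7. 4090.909ms @ 6 + 1022.727ms (3/2)
8. 5113.636ms @ 15/2 + 1022.727ms (3/2)

note 3 onset = 9/5b = 1227.273ms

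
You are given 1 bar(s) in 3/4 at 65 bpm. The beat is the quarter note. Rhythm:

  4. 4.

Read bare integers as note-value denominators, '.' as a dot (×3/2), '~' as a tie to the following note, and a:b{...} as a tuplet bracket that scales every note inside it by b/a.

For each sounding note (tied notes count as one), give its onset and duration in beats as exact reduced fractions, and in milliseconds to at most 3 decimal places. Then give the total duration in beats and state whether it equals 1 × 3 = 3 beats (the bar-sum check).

1) 0.0ms=0b +1384.615ms=3/2b
2) 1384.615ms=3/2b +1384.615ms=3/2b
Σ=3b of 3 (65bpm 3/4) — PASS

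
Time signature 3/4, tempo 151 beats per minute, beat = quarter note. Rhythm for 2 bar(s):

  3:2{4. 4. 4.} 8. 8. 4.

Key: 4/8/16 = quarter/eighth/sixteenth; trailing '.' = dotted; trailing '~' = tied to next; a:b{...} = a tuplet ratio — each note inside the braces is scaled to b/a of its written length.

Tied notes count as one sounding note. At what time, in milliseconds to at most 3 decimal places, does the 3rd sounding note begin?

1. 0.0ms @ 0 + 397.351ms (1)
2. 397.351ms @ 1 + 397.351ms (1)
3. 794.702ms @ 2 + 397.351ms (1)
4. 1192.053ms @ 3 + 298.013ms (3/4)
5. 1490.066ms @ 15/4 + 298.013ms (3/4)
6. 1788.079ms @ 9/2 + 596.026ms (3/2)

note 3 onset = 2b = 794.702ms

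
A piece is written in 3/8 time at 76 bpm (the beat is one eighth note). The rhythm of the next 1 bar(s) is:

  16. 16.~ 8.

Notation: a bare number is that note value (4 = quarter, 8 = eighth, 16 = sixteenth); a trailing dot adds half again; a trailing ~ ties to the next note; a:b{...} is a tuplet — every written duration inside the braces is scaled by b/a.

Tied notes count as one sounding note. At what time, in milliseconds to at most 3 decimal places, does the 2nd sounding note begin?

1. 0.0ms @ 0 + 592.105ms (3/4)
2. 592.105ms @ 3/4 + 1776.316ms (9/4)

note 2 onset = 3/4b = 592.105ms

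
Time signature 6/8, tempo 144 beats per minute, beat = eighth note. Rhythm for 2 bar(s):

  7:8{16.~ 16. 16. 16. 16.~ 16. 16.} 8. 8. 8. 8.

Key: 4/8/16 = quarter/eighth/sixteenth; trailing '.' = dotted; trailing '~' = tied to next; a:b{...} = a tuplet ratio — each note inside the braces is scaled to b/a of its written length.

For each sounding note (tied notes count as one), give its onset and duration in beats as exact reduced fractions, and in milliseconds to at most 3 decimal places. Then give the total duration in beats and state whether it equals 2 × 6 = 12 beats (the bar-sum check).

1) 0.0ms=0b +714.286ms=12/7b
2) 714.286ms=12/7b +357.143ms=6/7b
3) 1071.429ms=18/7b +357.143ms=6/7b
4) 1428.571ms=24/7b +714.286ms=12/7b
5) 2142.857ms=36/7b +357.143ms=6/7b
6) 2500.0ms=6b +625.0ms=3/2b
7) 3125.0ms=15/2b +625.0ms=3/2b
8) 3750.0ms=9b +625.0ms=3/2b
9) 4375.0ms=21/2b +625.0ms=3/2b
Σ=12b of 12 (144bpm 6/8) — PASS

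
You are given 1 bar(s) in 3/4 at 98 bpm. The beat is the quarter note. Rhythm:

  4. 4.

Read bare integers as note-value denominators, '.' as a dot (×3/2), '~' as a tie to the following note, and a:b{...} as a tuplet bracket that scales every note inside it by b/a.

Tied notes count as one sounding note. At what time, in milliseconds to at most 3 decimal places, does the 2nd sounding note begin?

1. 0.0ms @ 0 + 918.367ms (3/2)
2. 918.367ms @ 3/2 + 918.367ms (3/2)

note 2 onset = 3/2b = 918.367ms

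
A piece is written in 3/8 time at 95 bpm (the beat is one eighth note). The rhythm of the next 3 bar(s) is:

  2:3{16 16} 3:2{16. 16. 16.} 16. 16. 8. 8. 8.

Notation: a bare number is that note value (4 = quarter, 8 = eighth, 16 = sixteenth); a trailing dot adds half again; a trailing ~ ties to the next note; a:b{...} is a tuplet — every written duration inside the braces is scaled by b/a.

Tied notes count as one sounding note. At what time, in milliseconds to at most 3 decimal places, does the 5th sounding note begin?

1. 0.0ms @ 0 + 473.684ms (3/4)
2. 473.684ms @ 3/4 + 473.684ms (3/4)
3. 947.368ms @ 3/2 + 315.789ms (1/2)
4. 1263.158ms @ 2 + 315.789ms (1/2)
5. 1578.947ms @ 5/2 + 315.789ms (1/2)
6. 1894.737ms @ 3 + 473.684ms (3/4)
7. 2368.421ms @ 15/4 + 473.684ms (3/4)
8. 2842.105ms @ 9/2 + 947.368ms (3/2)
9. 3789.474ms @ 6 + 947.368ms (3/2)
10. 4736.842ms @ 15/2 + 947.368ms (3/2)

note 5 onset = 5/2b = 1578.947ms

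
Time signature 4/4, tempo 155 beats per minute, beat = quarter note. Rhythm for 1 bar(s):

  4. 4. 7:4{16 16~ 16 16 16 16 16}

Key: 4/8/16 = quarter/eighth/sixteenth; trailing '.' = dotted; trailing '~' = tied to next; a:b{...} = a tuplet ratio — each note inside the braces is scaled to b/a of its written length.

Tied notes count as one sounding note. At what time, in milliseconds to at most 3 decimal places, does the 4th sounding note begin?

note 4 onset = 22/7b = 1216.59ms

1. 0.0ms @ 0 + 580.645ms (3/2)
2. 580.645ms @ 3/2 + 580.645ms (3/2)
3. 1161.29ms @ 3 + 55.3ms (1/7)
4. 1216.59ms @ 22/7 + 110.599ms (2/7)
5. 1327.189ms @ 24/7 + 55.3ms (1/7)
6. 1382.488ms @ 25/7 + 55.3ms (1/7)
7. 1437.788ms @ 26/7 + 55.3ms (1/7)
8. 1493.088ms @ 27/7 + 55.3ms (1/7)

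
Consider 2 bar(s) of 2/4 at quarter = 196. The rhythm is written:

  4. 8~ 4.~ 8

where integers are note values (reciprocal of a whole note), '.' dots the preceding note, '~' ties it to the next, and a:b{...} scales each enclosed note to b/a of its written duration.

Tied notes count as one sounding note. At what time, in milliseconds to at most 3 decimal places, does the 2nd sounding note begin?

note 2 onset = 3/2b = 459.184ms

1. 0.0ms @ 0 + 459.184ms (3/2)
2. 459.184ms @ 3/2 + 765.306ms (5/2)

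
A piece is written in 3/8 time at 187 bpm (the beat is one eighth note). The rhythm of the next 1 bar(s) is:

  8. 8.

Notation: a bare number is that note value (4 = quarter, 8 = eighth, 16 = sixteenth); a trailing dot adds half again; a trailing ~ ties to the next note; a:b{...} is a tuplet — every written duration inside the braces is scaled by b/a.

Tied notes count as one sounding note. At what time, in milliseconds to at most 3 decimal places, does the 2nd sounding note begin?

1. 0.0ms @ 0 + 481.283ms (3/2)
2. 481.283ms @ 3/2 + 481.283ms (3/2)

note 2 onset = 3/2b = 481.283ms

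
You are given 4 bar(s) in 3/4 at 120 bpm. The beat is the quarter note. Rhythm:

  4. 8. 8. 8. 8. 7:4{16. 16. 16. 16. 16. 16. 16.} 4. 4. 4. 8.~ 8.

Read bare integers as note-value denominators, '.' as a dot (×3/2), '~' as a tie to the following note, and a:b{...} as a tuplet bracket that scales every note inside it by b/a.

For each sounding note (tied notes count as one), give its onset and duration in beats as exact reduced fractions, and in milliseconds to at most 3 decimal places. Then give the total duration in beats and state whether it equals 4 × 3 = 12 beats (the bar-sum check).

1) 0.0ms=0b +750.0ms=3/2b
2) 750.0ms=3/2b +375.0ms=3/4b
3) 1125.0ms=9/4b +375.0ms=3/4b
4) 1500.0ms=3b +375.0ms=3/4b
5) 1875.0ms=15/4b +375.0ms=3/4b
6) 2250.0ms=9/2b +107.143ms=3/14b
7) 2357.143ms=33/7b +107.143ms=3/14b
8) 2464.286ms=69/14b +107.143ms=3/14b
9) 2571.429ms=36/7b +107.143ms=3/14b
10) 2678.571ms=75/14b +107.143ms=3/14b
11) 2785.714ms=39/7b +107.143ms=3/14b
12) 2892.857ms=81/14b +107.143ms=3/14b
13) 3000.0ms=6b +750.0ms=3/2b
14) 3750.0ms=15/2b +750.0ms=3/2b
15) 4500.0ms=9b +750.0ms=3/2b
16) 5250.0ms=21/2b +750.0ms=3/2b
Σ=12b of 12 (120bpm 3/4) — PASS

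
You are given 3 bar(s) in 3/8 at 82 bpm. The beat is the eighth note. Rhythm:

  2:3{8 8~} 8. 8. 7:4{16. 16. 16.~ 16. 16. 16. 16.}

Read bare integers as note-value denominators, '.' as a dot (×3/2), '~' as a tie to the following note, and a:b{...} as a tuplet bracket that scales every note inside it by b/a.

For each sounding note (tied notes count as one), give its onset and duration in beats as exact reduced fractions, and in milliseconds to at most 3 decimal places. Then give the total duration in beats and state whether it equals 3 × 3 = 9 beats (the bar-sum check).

1) 0.0ms=0b +1097.561ms=3/2b
2) 1097.561ms=3/2b +2195.122ms=3b
3) 3292.683ms=9/2b +1097.561ms=3/2b
4) 4390.244ms=6b +313.589ms=3/7b
5) 4703.833ms=45/7b +313.589ms=3/7b
6) 5017.422ms=48/7b +627.178ms=6/7b
7) 5644.599ms=54/7b +313.589ms=3/7b
8) 5958.188ms=57/7b +313.589ms=3/7b
9) 6271.777ms=60/7b +313.589ms=3/7b
Σ=9b of 9 (82bpm 3/8) — PASS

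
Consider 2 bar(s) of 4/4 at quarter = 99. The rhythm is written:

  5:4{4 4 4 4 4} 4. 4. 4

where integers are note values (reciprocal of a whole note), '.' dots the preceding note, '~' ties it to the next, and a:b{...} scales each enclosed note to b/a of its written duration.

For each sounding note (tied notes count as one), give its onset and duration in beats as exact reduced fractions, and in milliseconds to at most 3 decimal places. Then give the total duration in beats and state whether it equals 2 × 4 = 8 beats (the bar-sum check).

1) 0.0ms=0b +484.848ms=4/5b
2) 484.848ms=4/5b +484.848ms=4/5b
3) 969.697ms=8/5b +484.848ms=4/5b
4) 1454.545ms=12/5b +484.848ms=4/5b
5) 1939.394ms=16/5b +484.848ms=4/5b
6) 2424.242ms=4b +909.091ms=3/2b
7) 3333.333ms=11/2b +909.091ms=3/2b
8) 4242.424ms=7b +606.061ms=1b
Σ=8b of 8 (99bpm 4/4) — PASS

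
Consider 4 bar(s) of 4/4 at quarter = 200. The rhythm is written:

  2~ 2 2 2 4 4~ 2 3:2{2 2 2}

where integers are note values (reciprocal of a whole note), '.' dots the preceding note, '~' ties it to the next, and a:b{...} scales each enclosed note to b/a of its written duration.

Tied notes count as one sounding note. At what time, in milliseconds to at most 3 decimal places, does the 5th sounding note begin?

note 5 onset = 9b = 2700.0ms

1. 0.0ms @ 0 + 1200.0ms (4)
2. 1200.0ms @ 4 + 600.0ms (2)
3. 1800.0ms @ 6 + 600.0ms (2)
4. 2400.0ms @ 8 + 300.0ms (1)
5. 2700.0ms @ 9 + 900.0ms (3)
6. 3600.0ms @ 12 + 400.0ms (4/3)
7. 4000.0ms @ 40/3 + 400.0ms (4/3)
8. 4400.0ms @ 44/3 + 400.0ms (4/3)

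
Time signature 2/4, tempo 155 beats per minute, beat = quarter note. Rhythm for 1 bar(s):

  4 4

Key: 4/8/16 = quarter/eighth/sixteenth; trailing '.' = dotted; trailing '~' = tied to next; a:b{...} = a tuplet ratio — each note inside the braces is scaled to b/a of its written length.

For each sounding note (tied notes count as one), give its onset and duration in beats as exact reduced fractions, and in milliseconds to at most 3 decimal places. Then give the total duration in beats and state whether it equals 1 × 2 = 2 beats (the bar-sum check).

1) 0.0ms=0b +387.097ms=1b
2) 387.097ms=1b +387.097ms=1b
Σ=2b of 2 (155bpm 2/4) — PASS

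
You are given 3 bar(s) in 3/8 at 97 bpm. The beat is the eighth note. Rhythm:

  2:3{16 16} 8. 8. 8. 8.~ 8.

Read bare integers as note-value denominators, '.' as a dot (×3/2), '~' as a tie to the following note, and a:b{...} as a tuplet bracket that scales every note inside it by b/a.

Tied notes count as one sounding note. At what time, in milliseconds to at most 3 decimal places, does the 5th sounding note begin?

note 5 onset = 9/2b = 2783.505ms

1. 0.0ms @ 0 + 463.918ms (3/4)
2. 463.918ms @ 3/4 + 463.918ms (3/4)
3. 927.835ms @ 3/2 + 927.835ms (3/2)
4. 1855.67ms @ 3 + 927.835ms (3/2)
5. 2783.505ms @ 9/2 + 927.835ms (3/2)
6. 3711.34ms @ 6 + 1855.67ms (3)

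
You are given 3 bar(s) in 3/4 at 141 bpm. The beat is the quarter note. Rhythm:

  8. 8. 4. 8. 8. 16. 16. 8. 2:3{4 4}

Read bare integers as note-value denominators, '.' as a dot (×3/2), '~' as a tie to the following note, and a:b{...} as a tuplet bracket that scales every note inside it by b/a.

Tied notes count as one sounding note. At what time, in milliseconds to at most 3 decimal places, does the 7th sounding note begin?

note 7 onset = 39/8b = 2074.468ms

1. 0.0ms @ 0 + 319.149ms (3/4)
2. 319.149ms @ 3/4 + 319.149ms (3/4)
3. 638.298ms @ 3/2 + 638.298ms (3/2)
4. 1276.596ms @ 3 + 319.149ms (3/4)
5. 1595.745ms @ 15/4 + 319.149ms (3/4)
6. 1914.894ms @ 9/2 + 159.574ms (3/8)
7. 2074.468ms @ 39/8 + 159.574ms (3/8)
8. 2234.043ms @ 21/4 + 319.149ms (3/4)
9. 2553.191ms @ 6 + 638.298ms (3/2)
10. 3191.489ms @ 15/2 + 638.298ms (3/2)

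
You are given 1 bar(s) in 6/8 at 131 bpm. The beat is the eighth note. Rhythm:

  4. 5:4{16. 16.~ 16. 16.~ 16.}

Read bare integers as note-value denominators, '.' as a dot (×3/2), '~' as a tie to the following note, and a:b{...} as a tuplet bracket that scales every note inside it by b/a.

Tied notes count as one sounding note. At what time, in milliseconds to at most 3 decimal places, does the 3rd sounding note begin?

note 3 onset = 18/5b = 1648.855ms

1. 0.0ms @ 0 + 1374.046ms (3)
2. 1374.046ms @ 3 + 274.809ms (3/5)
3. 1648.855ms @ 18/5 + 549.618ms (6/5)
4. 2198.473ms @ 24/5 + 549.618ms (6/5)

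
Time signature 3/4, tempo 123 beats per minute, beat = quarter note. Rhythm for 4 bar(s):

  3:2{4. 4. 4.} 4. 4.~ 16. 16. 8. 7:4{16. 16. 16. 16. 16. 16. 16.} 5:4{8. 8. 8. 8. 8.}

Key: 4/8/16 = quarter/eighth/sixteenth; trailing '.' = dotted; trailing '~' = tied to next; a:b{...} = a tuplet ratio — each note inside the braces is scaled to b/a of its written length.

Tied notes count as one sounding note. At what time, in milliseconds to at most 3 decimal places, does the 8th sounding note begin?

note 8 onset = 15/2b = 3658.537ms

1. 0.0ms @ 0 + 487.805ms (1)
2. 487.805ms @ 1 + 487.805ms (1)
3. 975.61ms @ 2 + 487.805ms (1)
4. 1463.415ms @ 3 + 731.707ms (3/2)
5. 2195.122ms @ 9/2 + 914.634ms (15/8)
6. 3109.756ms @ 51/8 + 182.927ms (3/8)
7. 3292.683ms @ 27/4 + 365.854ms (3/4)
8. 3658.537ms @ 15/2 + 104.53ms (3/14)
9. 3763.066ms @ 54/7 + 104.53ms (3/14)
10. 3867.596ms @ 111/14 + 104.53ms (3/14)
11. 3972.125ms @ 57/7 + 104.53ms (3/14)
12. 4076.655ms @ 117/14 + 104.53ms (3/14)
13. 4181.185ms @ 60/7 + 104.53ms (3/14)
14. 4285.714ms @ 123/14 + 104.53ms (3/14)
15. 4390.244ms @ 9 + 292.683ms (3/5)
16. 4682.927ms @ 48/5 + 292.683ms (3/5)
17. 4975.61ms @ 51/5 + 292.683ms (3/5)
18. 5268.293ms @ 54/5 + 292.683ms (3/5)
19. 5560.976ms @ 57/5 + 292.683ms (3/5)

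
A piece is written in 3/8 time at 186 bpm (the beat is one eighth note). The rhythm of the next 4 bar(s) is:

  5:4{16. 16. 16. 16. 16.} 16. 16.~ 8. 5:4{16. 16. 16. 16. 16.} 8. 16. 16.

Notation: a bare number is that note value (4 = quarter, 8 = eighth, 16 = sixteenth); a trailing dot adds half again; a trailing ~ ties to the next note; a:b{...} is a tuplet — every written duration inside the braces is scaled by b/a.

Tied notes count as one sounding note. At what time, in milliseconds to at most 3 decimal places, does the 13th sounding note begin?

1. 0.0ms @ 0 + 193.548ms (3/5)
2. 193.548ms @ 3/5 + 193.548ms (3/5)
3. 387.097ms @ 6/5 + 193.548ms (3/5)
4. 580.645ms @ 9/5 + 193.548ms (3/5)
5. 774.194ms @ 12/5 + 193.548ms (3/5)
6. 967.742ms @ 3 + 241.935ms (3/4)
7. 1209.677ms @ 15/4 + 725.806ms (9/4)
8. 1935.484ms @ 6 + 193.548ms (3/5)
9. 2129.032ms @ 33/5 + 193.548ms (3/5)
10. 2322.581ms @ 36/5 + 193.548ms (3/5)
11. 2516.129ms @ 39/5 + 193.548ms (3/5)
12. 2709.677ms @ 42/5 + 193.548ms (3/5)
13. 2903.226ms @ 9 + 483.871ms (3/2)
14. 3387.097ms @ 21/2 + 241.935ms (3/4)
15. 3629.032ms @ 45/4 + 241.935ms (3/4)

note 13 onset = 9b = 2903.226ms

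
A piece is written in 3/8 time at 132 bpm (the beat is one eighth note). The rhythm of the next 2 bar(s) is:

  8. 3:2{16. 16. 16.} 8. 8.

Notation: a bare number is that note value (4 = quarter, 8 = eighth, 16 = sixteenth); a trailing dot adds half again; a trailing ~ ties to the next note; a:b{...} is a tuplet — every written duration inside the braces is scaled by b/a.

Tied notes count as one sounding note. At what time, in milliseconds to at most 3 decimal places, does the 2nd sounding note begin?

note 2 onset = 3/2b = 681.818ms

1. 0.0ms @ 0 + 681.818ms (3/2)
2. 681.818ms @ 3/2 + 227.273ms (1/2)
3. 909.091ms @ 2 + 227.273ms (1/2)
4. 1136.364ms @ 5/2 + 227.273ms (1/2)
5. 1363.636ms @ 3 + 681.818ms (3/2)
6. 2045.455ms @ 9/2 + 681.818ms (3/2)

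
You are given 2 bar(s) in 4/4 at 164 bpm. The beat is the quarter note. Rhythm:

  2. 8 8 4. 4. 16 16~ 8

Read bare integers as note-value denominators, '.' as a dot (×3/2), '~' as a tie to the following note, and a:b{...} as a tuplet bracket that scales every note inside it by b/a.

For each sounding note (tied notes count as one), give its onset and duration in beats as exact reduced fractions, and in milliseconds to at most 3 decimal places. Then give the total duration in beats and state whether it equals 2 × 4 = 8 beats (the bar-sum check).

1) 0.0ms=0b +1097.561ms=3b
2) 1097.561ms=3b +182.927ms=1/2b
3) 1280.488ms=7/2b +182.927ms=1/2b
4) 1463.415ms=4b +548.78ms=3/2b
5) 2012.195ms=11/2b +548.78ms=3/2b
6) 2560.976ms=7b +91.463ms=1/4b
7) 2652.439ms=29/4b +274.39ms=3/4b
Σ=8b of 8 (164bpm 4/4) — PASS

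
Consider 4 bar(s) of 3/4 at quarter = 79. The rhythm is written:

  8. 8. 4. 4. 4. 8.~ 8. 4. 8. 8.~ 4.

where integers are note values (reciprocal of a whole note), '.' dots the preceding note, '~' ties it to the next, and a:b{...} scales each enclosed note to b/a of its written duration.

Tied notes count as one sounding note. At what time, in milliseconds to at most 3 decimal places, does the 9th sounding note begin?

note 9 onset = 39/4b = 7405.063ms

1. 0.0ms @ 0 + 569.62ms (3/4)
2. 569.62ms @ 3/4 + 569.62ms (3/4)
3. 1139.241ms @ 3/2 + 1139.241ms (3/2)
4. 2278.481ms @ 3 + 1139.241ms (3/2)
5. 3417.722ms @ 9/2 + 1139.241ms (3/2)
6. 4556.962ms @ 6 + 1139.241ms (3/2)
7. 5696.203ms @ 15/2 + 1139.241ms (3/2)
8. 6835.443ms @ 9 + 569.62ms (3/4)
9. 7405.063ms @ 39/4 + 1708.861ms (9/4)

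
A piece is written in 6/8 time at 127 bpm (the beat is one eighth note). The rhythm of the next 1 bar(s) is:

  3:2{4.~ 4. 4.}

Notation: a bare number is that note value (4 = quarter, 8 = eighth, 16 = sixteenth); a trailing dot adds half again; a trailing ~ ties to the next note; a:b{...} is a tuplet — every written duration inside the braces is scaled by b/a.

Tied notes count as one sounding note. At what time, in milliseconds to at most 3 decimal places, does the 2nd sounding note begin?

note 2 onset = 4b = 1889.764ms

1. 0.0ms @ 0 + 1889.764ms (4)
2. 1889.764ms @ 4 + 944.882ms (2)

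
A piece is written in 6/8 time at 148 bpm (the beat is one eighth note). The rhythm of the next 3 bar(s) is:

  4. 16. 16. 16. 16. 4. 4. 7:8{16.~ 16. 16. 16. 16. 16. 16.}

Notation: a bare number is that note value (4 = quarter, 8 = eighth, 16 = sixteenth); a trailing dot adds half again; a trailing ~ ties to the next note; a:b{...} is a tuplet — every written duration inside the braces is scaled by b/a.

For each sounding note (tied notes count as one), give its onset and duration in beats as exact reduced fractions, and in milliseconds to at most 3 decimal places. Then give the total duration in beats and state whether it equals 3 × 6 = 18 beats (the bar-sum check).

1) 0.0ms=0b +1216.216ms=3b
2) 1216.216ms=3b +304.054ms=3/4b
3) 1520.27ms=15/4b +304.054ms=3/4b
4) 1824.324ms=9/2b +304.054ms=3/4b
5) 2128.378ms=21/4b +304.054ms=3/4b
6) 2432.432ms=6b +1216.216ms=3b
7) 3648.649ms=9b +1216.216ms=3b
8) 4864.865ms=12b +694.981ms=12/7b
9) 5559.846ms=96/7b +347.49ms=6/7b
10) 5907.336ms=102/7b +347.49ms=6/7b
11) 6254.826ms=108/7b +347.49ms=6/7b
12) 6602.317ms=114/7b +347.49ms=6/7b
13) 6949.807ms=120/7b +347.49ms=6/7b
Σ=18b of 18 (148bpm 6/8) — PASS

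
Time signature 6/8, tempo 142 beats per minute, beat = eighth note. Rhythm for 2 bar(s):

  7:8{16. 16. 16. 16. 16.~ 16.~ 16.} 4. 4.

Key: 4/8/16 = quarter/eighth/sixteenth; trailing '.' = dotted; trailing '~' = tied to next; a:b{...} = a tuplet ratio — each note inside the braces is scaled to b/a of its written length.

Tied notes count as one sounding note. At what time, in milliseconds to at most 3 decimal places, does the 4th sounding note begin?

1. 0.0ms @ 0 + 362.173ms (6/7)
2. 362.173ms @ 6/7 + 362.173ms (6/7)
3. 724.346ms @ 12/7 + 362.173ms (6/7)
4. 1086.519ms @ 18/7 + 362.173ms (6/7)
5. 1448.692ms @ 24/7 + 1086.519ms (18/7)
6. 2535.211ms @ 6 + 1267.606ms (3)
7. 3802.817ms @ 9 + 1267.606ms (3)

note 4 onset = 18/7b = 1086.519ms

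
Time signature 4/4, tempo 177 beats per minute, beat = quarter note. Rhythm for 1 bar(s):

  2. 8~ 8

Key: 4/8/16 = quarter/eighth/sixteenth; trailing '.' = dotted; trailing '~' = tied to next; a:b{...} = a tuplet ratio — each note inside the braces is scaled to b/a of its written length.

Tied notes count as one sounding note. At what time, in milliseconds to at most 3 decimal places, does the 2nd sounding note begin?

1. 0.0ms @ 0 + 1016.949ms (3)
2. 1016.949ms @ 3 + 338.983ms (1)

note 2 onset = 3b = 1016.949ms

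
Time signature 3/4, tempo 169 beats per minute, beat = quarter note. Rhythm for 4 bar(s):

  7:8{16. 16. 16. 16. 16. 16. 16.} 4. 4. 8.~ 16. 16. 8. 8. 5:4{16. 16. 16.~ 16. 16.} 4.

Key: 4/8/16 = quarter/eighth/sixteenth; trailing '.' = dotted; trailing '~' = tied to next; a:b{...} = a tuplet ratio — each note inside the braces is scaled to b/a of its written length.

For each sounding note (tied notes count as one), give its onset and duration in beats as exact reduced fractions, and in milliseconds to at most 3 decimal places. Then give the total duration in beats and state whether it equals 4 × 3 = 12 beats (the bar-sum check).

1) 0.0ms=0b +152.156ms=3/7b
2) 152.156ms=3/7b +152.156ms=3/7b
3) 304.311ms=6/7b +152.156ms=3/7b
4) 456.467ms=9/7b +152.156ms=3/7b
5) 608.622ms=12/7b +152.156ms=3/7b
6) 760.778ms=15/7b +152.156ms=3/7b
7) 912.933ms=18/7b +152.156ms=3/7b
8) 1065.089ms=3b +532.544ms=3/2b
9) 1597.633ms=9/2b +532.544ms=3/2b
10) 2130.178ms=6b +399.408ms=9/8b
11) 2529.586ms=57/8b +133.136ms=3/8b
12) 2662.722ms=15/2b +266.272ms=3/4b
13) 2928.994ms=33/4b +266.272ms=3/4b
14) 3195.266ms=9b +106.509ms=3/10b
15) 3301.775ms=93/10b +106.509ms=3/10b
16) 3408.284ms=48/5b +213.018ms=3/5b
17) 3621.302ms=51/5b +106.509ms=3/10b
18) 3727.811ms=21/2b +532.544ms=3/2b
Σ=12b of 12 (169bpm 3/4) — PASS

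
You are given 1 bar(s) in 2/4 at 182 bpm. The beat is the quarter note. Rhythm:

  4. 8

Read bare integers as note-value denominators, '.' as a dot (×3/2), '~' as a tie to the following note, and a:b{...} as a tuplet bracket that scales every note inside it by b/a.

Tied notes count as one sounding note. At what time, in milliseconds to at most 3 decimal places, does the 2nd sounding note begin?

note 2 onset = 3/2b = 494.505ms

1. 0.0ms @ 0 + 494.505ms (3/2)
2. 494.505ms @ 3/2 + 164.835ms (1/2)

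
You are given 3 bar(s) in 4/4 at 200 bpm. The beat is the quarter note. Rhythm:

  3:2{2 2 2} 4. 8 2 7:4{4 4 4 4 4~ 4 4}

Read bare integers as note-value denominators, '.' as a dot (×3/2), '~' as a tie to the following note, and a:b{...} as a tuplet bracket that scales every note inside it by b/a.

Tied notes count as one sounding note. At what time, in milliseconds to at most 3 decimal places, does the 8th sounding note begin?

note 8 onset = 60/7b = 2571.429ms

1. 0.0ms @ 0 + 400.0ms (4/3)
2. 400.0ms @ 4/3 + 400.0ms (4/3)
3. 800.0ms @ 8/3 + 400.0ms (4/3)
4. 1200.0ms @ 4 + 450.0ms (3/2)
5. 1650.0ms @ 11/2 + 150.0ms (1/2)
6. 1800.0ms @ 6 + 600.0ms (2)
7. 2400.0ms @ 8 + 171.429ms (4/7)
8. 2571.429ms @ 60/7 + 171.429ms (4/7)
9. 2742.857ms @ 64/7 + 171.429ms (4/7)
10. 2914.286ms @ 68/7 + 171.429ms (4/7)
11. 3085.714ms @ 72/7 + 342.857ms (8/7)
12. 3428.571ms @ 80/7 + 171.429ms (4/7)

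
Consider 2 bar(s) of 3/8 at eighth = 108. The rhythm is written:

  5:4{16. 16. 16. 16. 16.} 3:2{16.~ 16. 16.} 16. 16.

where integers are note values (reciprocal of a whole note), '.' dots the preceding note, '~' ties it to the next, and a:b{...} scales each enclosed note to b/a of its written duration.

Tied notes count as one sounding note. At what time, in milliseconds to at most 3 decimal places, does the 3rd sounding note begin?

note 3 onset = 6/5b = 666.667ms

1. 0.0ms @ 0 + 333.333ms (3/5)
2. 333.333ms @ 3/5 + 333.333ms (3/5)
3. 666.667ms @ 6/5 + 333.333ms (3/5)
4. 1000.0ms @ 9/5 + 333.333ms (3/5)
5. 1333.333ms @ 12/5 + 333.333ms (3/5)
6. 1666.667ms @ 3 + 555.556ms (1)
7. 2222.222ms @ 4 + 277.778ms (1/2)
8. 2500.0ms @ 9/2 + 416.667ms (3/4)
9. 2916.667ms @ 21/4 + 416.667ms (3/4)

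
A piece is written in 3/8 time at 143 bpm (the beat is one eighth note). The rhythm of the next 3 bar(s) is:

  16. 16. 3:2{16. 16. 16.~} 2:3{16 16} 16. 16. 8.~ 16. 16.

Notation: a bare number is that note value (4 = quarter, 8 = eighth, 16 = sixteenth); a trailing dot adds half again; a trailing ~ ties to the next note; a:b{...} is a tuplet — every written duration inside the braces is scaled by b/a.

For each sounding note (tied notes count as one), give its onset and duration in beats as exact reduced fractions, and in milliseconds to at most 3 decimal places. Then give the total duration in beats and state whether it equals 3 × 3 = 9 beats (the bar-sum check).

1) 0.0ms=0b +314.685ms=3/4b
2) 314.685ms=3/4b +314.685ms=3/4b
3) 629.371ms=3/2b +209.79ms=1/2b
4) 839.161ms=2b +209.79ms=1/2b
5) 1048.951ms=5/2b +524.476ms=5/4b
6) 1573.427ms=15/4b +314.685ms=3/4b
7) 1888.112ms=9/2b +314.685ms=3/4b
8) 2202.797ms=21/4b +314.685ms=3/4b
9) 2517.483ms=6b +944.056ms=9/4b
10) 3461.538ms=33/4b +314.685ms=3/4b
Σ=9b of 9 (143bpm 3/8) — PASS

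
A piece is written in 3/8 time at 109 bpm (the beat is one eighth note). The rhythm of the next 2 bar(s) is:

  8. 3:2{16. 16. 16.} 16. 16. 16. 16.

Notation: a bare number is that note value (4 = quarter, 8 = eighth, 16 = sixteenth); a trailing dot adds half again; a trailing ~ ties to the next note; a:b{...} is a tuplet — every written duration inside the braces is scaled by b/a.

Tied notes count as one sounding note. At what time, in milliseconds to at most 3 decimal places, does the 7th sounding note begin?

note 7 onset = 9/2b = 2477.064ms

1. 0.0ms @ 0 + 825.688ms (3/2)
2. 825.688ms @ 3/2 + 275.229ms (1/2)
3. 1100.917ms @ 2 + 275.229ms (1/2)
4. 1376.147ms @ 5/2 + 275.229ms (1/2)
5. 1651.376ms @ 3 + 412.844ms (3/4)
6. 2064.22ms @ 15/4 + 412.844ms (3/4)
7. 2477.064ms @ 9/2 + 412.844ms (3/4)
8. 2889.908ms @ 21/4 + 412.844ms (3/4)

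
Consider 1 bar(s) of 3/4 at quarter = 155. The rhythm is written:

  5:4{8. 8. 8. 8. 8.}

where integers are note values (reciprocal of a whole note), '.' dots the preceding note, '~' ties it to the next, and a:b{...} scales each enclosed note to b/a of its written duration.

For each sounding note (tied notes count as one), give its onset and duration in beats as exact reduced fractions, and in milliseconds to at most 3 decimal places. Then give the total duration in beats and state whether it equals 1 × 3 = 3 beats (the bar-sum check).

1) 0.0ms=0b +232.258ms=3/5b
2) 232.258ms=3/5b +232.258ms=3/5b
3) 464.516ms=6/5b +232.258ms=3/5b
4) 696.774ms=9/5b +232.258ms=3/5b
5) 929.032ms=12/5b +232.258ms=3/5b
Σ=3b of 3 (155bpm 3/4) — PASS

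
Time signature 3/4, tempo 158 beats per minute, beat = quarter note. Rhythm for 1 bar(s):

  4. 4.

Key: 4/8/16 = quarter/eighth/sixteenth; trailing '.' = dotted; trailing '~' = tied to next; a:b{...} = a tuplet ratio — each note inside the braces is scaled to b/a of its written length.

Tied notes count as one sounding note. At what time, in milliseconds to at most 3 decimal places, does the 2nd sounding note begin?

note 2 onset = 3/2b = 569.62ms

1. 0.0ms @ 0 + 569.62ms (3/2)
2. 569.62ms @ 3/2 + 569.62ms (3/2)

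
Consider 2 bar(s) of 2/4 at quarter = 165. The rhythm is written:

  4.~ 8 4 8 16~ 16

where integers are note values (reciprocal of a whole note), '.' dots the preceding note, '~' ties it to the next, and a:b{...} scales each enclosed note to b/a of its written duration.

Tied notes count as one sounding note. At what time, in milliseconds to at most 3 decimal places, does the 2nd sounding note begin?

1. 0.0ms @ 0 + 727.273ms (2)
2. 727.273ms @ 2 + 363.636ms (1)
3. 1090.909ms @ 3 + 181.818ms (1/2)
4. 1272.727ms @ 7/2 + 181.818ms (1/2)

note 2 onset = 2b = 727.273ms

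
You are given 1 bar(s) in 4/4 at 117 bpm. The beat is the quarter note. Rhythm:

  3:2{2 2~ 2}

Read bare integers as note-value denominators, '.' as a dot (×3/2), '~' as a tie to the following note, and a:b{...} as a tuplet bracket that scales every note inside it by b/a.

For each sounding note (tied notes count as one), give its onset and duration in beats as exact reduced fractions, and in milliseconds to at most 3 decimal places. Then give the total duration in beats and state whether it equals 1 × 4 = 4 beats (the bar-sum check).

1) 0.0ms=0b +683.761ms=4/3b
2) 683.761ms=4/3b +1367.521ms=8/3b
Σ=4b of 4 (117bpm 4/4) — PASS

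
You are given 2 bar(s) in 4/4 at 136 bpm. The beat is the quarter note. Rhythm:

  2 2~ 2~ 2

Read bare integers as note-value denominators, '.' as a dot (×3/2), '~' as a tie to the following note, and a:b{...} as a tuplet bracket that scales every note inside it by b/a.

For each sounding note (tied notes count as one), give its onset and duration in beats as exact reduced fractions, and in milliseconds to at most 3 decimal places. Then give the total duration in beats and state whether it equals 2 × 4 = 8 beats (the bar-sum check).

1) 0.0ms=0b +882.353ms=2b
2) 882.353ms=2b +2647.059ms=6b
Σ=8b of 8 (136bpm 4/4) — PASS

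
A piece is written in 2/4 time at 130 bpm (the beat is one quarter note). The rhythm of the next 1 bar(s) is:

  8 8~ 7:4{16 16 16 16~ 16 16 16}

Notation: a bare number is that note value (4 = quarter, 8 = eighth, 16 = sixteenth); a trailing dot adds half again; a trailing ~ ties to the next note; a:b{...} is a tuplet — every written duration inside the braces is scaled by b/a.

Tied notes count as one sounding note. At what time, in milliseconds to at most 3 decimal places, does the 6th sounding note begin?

1. 0.0ms @ 0 + 230.769ms (1/2)
2. 230.769ms @ 1/2 + 296.703ms (9/14)
3. 527.473ms @ 8/7 + 65.934ms (1/7)
4. 593.407ms @ 9/7 + 65.934ms (1/7)
5. 659.341ms @ 10/7 + 131.868ms (2/7)
6. 791.209ms @ 12/7 + 65.934ms (1/7)
7. 857.143ms @ 13/7 + 65.934ms (1/7)

note 6 onset = 12/7b = 791.209ms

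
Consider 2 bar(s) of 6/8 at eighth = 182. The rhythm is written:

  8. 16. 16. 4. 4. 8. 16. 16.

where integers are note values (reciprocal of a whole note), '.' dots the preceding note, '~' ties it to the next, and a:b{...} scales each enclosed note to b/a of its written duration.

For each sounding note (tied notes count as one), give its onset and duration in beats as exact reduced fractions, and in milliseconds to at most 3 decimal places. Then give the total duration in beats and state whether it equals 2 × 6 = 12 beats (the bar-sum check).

1) 0.0ms=0b +494.505ms=3/2b
2) 494.505ms=3/2b +247.253ms=3/4b
3) 741.758ms=9/4b +247.253ms=3/4b
4) 989.011ms=3b +989.011ms=3b
5) 1978.022ms=6b +989.011ms=3b
6) 2967.033ms=9b +494.505ms=3/2b
7) 3461.538ms=21/2b +247.253ms=3/4b
8) 3708.791ms=45/4b +247.253ms=3/4b
Σ=12b of 12 (182bpm 6/8) — PASS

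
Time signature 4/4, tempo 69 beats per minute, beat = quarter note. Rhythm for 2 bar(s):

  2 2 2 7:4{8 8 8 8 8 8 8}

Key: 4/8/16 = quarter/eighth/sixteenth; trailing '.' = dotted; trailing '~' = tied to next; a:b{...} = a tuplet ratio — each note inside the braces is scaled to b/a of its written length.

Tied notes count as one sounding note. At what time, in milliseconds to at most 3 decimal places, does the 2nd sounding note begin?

note 2 onset = 2b = 1739.13ms

1. 0.0ms @ 0 + 1739.13ms (2)
2. 1739.13ms @ 2 + 1739.13ms (2)
3. 3478.261ms @ 4 + 1739.13ms (2)
4. 5217.391ms @ 6 + 248.447ms (2/7)
5. 5465.839ms @ 44/7 + 248.447ms (2/7)
6. 5714.286ms @ 46/7 + 248.447ms (2/7)
7. 5962.733ms @ 48/7 + 248.447ms (2/7)
8. 6211.18ms @ 50/7 + 248.447ms (2/7)
9. 6459.627ms @ 52/7 + 248.447ms (2/7)
10. 6708.075ms @ 54/7 + 248.447ms (2/7)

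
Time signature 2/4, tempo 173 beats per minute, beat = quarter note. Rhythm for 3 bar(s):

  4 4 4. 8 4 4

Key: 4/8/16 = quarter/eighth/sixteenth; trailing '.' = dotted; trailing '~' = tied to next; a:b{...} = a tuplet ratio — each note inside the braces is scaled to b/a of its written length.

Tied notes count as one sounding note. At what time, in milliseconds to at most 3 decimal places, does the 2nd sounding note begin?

note 2 onset = 1b = 346.821ms

1. 0.0ms @ 0 + 346.821ms (1)
2. 346.821ms @ 1 + 346.821ms (1)
3. 693.642ms @ 2 + 520.231ms (3/2)
4. 1213.873ms @ 7/2 + 173.41ms (1/2)
5. 1387.283ms @ 4 + 346.821ms (1)
6. 1734.104ms @ 5 + 346.821ms (1)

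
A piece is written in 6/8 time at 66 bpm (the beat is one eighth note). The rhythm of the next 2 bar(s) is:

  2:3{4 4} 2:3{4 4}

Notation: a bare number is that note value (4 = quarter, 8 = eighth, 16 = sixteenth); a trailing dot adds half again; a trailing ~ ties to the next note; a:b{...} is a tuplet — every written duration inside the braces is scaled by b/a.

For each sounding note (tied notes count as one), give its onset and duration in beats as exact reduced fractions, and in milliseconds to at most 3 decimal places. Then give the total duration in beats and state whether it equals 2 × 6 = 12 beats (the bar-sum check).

1) 0.0ms=0b +2727.273ms=3b
2) 2727.273ms=3b +2727.273ms=3b
3) 5454.545ms=6b +2727.273ms=3b
4) 8181.818ms=9b +2727.273ms=3b
Σ=12b of 12 (66bpm 6/8) — PASS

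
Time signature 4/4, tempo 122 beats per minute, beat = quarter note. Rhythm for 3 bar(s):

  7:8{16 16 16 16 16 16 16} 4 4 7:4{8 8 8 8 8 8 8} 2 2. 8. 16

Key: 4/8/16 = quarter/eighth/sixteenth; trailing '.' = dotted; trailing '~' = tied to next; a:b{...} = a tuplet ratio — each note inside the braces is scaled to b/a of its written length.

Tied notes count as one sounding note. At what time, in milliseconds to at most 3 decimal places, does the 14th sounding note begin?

note 14 onset = 36/7b = 2529.274ms

1. 0.0ms @ 0 + 140.515ms (2/7)
2. 140.515ms @ 2/7 + 140.515ms (2/7)
3. 281.03ms @ 4/7 + 140.515ms (2/7)
4. 421.546ms @ 6/7 + 140.515ms (2/7)
5. 562.061ms @ 8/7 + 140.515ms (2/7)
6. 702.576ms @ 10/7 + 140.515ms (2/7)
7. 843.091ms @ 12/7 + 140.515ms (2/7)
8. 983.607ms @ 2 + 491.803ms (1)
9. 1475.41ms @ 3 + 491.803ms (1)
10. 1967.213ms @ 4 + 140.515ms (2/7)
11. 2107.728ms @ 30/7 + 140.515ms (2/7)
12. 2248.244ms @ 32/7 + 140.515ms (2/7)
13. 2388.759ms @ 34/7 + 140.515ms (2/7)
14. 2529.274ms @ 36/7 + 140.515ms (2/7)
15. 2669.789ms @ 38/7 + 140.515ms (2/7)
16. 2810.304ms @ 40/7 + 140.515ms (2/7)
17. 2950.82ms @ 6 + 983.607ms (2)
18. 3934.426ms @ 8 + 1475.41ms (3)
19. 5409.836ms @ 11 + 368.852ms (3/4)
20. 5778.689ms @ 47/4 + 122.951ms (1/4)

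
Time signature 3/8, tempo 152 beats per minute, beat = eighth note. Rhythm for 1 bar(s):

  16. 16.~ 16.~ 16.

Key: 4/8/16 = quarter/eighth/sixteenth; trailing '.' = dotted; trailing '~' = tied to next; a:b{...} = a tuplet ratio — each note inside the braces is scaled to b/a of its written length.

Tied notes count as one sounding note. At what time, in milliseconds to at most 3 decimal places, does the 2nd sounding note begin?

note 2 onset = 3/4b = 296.053ms

1. 0.0ms @ 0 + 296.053ms (3/4)
2. 296.053ms @ 3/4 + 888.158ms (9/4)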